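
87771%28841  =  1248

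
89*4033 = 358937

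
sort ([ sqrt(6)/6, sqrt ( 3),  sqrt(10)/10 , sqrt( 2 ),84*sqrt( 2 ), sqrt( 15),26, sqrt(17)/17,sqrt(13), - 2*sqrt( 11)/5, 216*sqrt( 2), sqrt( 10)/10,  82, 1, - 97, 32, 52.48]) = [ - 97  , - 2*sqrt( 11)/5,sqrt(17)/17,sqrt(10) /10,sqrt(10)/10, sqrt(6)/6 , 1,sqrt( 2), sqrt (3),sqrt (13 ), sqrt(15) , 26, 32,52.48,  82,84*sqrt(2),216 * sqrt(2)]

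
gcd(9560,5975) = 1195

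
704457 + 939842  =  1644299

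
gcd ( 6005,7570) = 5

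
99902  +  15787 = 115689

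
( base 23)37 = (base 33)2a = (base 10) 76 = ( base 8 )114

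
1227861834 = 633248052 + 594613782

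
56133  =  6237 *9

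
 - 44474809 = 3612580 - 48087389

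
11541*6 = 69246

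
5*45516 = 227580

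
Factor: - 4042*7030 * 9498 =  - 2^3*3^1*5^1*19^1 * 37^1*43^1*47^1*1583^1 = - 269888139480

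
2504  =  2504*1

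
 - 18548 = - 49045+30497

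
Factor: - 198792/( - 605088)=251/764 = 2^( - 2)* 191^(-1) * 251^1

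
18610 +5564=24174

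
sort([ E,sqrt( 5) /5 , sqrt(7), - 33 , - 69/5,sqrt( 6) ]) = [ - 33,  -  69/5, sqrt( 5 )/5,sqrt( 6 ), sqrt( 7), E ] 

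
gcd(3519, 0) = 3519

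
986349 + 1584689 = 2571038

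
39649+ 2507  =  42156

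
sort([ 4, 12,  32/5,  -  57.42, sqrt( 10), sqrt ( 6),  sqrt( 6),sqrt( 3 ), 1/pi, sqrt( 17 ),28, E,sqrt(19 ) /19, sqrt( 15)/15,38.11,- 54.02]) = [ - 57.42,  -  54.02 , sqrt( 19)/19, sqrt( 15)/15,  1/pi, sqrt(3),sqrt( 6 ), sqrt( 6), E,sqrt( 10), 4, sqrt( 17 ),  32/5, 12, 28,38.11] 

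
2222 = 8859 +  - 6637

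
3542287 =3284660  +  257627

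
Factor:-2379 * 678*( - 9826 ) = 2^2*3^2*13^1*17^3*61^1*113^1 = 15848964612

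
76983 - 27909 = 49074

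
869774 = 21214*41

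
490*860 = 421400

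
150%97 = 53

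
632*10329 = 6527928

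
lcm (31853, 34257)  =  1815621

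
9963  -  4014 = 5949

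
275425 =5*55085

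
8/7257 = 8/7257 = 0.00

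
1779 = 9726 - 7947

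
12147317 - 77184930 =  - 65037613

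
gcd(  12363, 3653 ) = 13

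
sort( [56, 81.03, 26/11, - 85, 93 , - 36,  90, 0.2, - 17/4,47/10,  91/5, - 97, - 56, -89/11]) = [ - 97, - 85,  -  56, - 36,-89/11 ,- 17/4, 0.2,26/11, 47/10,91/5, 56, 81.03, 90, 93 ] 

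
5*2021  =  10105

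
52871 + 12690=65561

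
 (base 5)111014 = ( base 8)7454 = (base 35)35y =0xF2C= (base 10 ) 3884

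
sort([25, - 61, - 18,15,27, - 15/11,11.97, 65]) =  [-61,  -  18, - 15/11,11.97, 15,25,  27, 65]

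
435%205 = 25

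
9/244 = 9/244 = 0.04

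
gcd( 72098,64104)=2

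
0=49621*0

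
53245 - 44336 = 8909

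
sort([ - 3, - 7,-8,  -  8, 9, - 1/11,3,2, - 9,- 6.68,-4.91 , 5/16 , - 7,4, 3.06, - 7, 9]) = [-9 ,-8, - 8,-7,-7, - 7,-6.68,-4.91,-3, - 1/11,  5/16, 2, 3,  3.06,4,  9,9]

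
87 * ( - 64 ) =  - 5568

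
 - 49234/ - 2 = 24617/1  =  24617.00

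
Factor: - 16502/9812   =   - 2^( -1) * 11^(  -  1) * 37^1 = - 37/22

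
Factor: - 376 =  - 2^3 * 47^1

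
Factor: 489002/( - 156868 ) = - 244501/78434 = - 2^( - 1 ) * 139^1 * 1759^1*39217^( -1)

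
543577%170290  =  32707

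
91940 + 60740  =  152680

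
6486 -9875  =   - 3389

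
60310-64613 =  - 4303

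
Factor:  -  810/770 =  -81/77= -3^4*7^(  -  1) *11^(  -  1)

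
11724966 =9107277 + 2617689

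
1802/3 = 1802/3 = 600.67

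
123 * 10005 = 1230615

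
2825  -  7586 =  - 4761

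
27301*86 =2347886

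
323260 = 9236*35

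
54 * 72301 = 3904254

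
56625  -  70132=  - 13507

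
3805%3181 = 624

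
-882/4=-441/2 = -220.50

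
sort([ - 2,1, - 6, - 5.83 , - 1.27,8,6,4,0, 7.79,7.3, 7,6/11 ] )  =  [ - 6, - 5.83, - 2, - 1.27, 0,6/11,1, 4,6,7,7.3,7.79,  8 ]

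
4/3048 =1/762  =  0.00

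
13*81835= 1063855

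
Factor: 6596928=2^6*3^2 * 13^1*881^1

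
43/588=43/588 = 0.07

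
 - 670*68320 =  - 45774400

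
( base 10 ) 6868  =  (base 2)1101011010100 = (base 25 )AOI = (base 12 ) 3B84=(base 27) 9BA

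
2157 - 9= 2148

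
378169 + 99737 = 477906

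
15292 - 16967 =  - 1675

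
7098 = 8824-1726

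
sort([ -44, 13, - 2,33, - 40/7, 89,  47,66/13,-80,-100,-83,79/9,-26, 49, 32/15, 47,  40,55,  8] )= [-100,-83,- 80, -44,-26,-40/7,-2, 32/15, 66/13, 8,79/9,13, 33,  40,47,47 , 49, 55, 89 ]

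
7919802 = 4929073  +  2990729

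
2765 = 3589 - 824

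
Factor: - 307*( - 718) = 220426 = 2^1*307^1*359^1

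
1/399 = 1/399= 0.00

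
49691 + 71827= 121518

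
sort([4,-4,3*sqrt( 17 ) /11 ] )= [- 4,3*sqrt( 17 )/11,4 ]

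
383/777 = 383/777 = 0.49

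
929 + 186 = 1115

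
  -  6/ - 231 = 2/77 = 0.03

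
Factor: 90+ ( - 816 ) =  - 726 = - 2^1*3^1*11^2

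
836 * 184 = 153824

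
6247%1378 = 735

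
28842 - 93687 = -64845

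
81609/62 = 81609/62 = 1316.27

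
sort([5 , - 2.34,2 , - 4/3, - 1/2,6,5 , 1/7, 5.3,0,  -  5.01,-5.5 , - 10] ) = [ - 10,  -  5.5, - 5.01, - 2.34 , - 4/3, - 1/2, 0 , 1/7  ,  2,  5,5,5.3, 6]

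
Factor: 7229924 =2^2*13^1*257^1 *541^1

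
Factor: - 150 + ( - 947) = -1097  =  - 1097^1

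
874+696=1570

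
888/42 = 21 + 1/7 = 21.14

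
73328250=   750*97771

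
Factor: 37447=37447^1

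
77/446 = 77/446 =0.17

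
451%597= 451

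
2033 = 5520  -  3487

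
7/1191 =7/1191= 0.01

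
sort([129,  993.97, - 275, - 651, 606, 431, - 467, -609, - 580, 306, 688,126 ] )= [ - 651, - 609, - 580, - 467,-275,126, 129,306 , 431, 606,  688, 993.97]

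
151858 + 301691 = 453549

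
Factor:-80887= - 47^1*1721^1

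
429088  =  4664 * 92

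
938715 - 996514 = -57799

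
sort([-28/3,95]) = [ - 28/3,95 ]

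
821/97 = 8 + 45/97  =  8.46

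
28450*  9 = 256050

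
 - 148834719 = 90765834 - 239600553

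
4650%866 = 320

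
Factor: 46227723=3^1*23^2*29129^1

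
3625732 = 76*47707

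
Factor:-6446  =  -2^1 * 11^1*293^1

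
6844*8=54752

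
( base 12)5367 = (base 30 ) A51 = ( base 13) 421C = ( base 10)9151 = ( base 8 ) 21677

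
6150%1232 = 1222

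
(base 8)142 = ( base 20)4i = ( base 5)343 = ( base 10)98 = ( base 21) 4e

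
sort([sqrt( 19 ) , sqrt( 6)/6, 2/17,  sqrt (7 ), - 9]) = [  -  9, 2/17, sqrt( 6)/6, sqrt(7),sqrt( 19)]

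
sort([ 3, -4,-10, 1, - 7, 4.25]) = [ - 10,  -  7, -4, 1,3, 4.25] 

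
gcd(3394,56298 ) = 2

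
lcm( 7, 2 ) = 14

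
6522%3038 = 446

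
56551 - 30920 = 25631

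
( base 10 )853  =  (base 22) 1GH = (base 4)31111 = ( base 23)1e2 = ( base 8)1525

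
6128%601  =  118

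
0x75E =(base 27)2FN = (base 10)1886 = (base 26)2ke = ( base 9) 2525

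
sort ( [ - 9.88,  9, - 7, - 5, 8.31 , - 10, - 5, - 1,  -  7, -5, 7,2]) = [ - 10, - 9.88 ,  -  7, - 7, - 5 , - 5, - 5,  -  1,  2  ,  7,  8.31 , 9]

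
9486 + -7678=1808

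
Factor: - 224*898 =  - 201152 = - 2^6 * 7^1*449^1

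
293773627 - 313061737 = - 19288110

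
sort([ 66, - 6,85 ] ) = [-6, 66,  85 ]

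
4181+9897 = 14078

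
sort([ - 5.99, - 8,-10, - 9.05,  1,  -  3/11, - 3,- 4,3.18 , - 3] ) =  [ - 10, - 9.05, - 8, - 5.99, - 4, - 3, - 3, - 3/11,  1,  3.18]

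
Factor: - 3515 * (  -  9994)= 2^1 * 5^1 * 19^2*37^1*263^1= 35128910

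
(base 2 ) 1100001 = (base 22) 49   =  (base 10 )97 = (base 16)61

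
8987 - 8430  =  557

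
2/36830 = 1/18415 = 0.00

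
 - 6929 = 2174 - 9103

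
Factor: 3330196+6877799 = 3^1 * 5^1*7^1 * 191^1*509^1 = 10207995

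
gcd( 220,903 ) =1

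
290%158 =132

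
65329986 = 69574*939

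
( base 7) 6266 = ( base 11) 1724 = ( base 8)4234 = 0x89C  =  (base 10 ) 2204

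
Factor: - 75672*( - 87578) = 2^4*3^2*1051^1 * 43789^1 = 6627202416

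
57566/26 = 2214 + 1/13 = 2214.08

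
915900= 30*30530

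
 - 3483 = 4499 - 7982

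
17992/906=8996/453 = 19.86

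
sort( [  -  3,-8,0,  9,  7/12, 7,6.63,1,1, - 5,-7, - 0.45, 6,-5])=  [ - 8,-7, -5,  -  5 ,-3, -0.45, 0, 7/12, 1, 1 , 6,6.63, 7, 9]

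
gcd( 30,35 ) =5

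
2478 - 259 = 2219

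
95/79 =1 + 16/79 = 1.20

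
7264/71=7264/71  =  102.31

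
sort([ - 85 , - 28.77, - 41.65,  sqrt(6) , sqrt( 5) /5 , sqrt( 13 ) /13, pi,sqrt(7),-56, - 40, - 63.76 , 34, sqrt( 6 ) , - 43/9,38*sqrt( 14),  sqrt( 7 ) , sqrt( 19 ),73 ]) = [ - 85 , - 63.76, - 56, - 41.65,  -  40 , - 28.77, - 43/9, sqrt( 13)/13, sqrt( 5 )/5,sqrt( 6),sqrt(6), sqrt( 7),sqrt( 7), pi,sqrt( 19 ) , 34,  73, 38*sqrt( 14)]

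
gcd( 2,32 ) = 2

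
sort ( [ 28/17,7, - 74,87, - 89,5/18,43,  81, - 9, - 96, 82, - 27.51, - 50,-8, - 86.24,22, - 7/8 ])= [-96,  -  89, - 86.24, - 74,-50, - 27.51,- 9, - 8, - 7/8, 5/18,28/17,7, 22,43,81,82, 87] 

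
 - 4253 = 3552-7805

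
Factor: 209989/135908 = 2^ ( - 2 )*13^1 * 29^1*61^(-1 ) = 377/244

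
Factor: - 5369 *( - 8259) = 3^1*7^1*13^1*59^1*2753^1 = 44342571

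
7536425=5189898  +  2346527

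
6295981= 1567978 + 4728003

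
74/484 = 37/242=0.15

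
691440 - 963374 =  - 271934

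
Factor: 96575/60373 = 5^2*3863^1*60373^( - 1) 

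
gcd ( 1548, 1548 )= 1548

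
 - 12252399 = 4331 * (  -  2829 ) 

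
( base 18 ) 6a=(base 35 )3d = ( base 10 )118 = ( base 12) 9A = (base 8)166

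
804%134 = 0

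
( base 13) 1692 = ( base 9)4510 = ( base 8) 6402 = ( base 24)5ii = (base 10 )3330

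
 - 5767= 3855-9622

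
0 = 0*72800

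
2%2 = 0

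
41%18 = 5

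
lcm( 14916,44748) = 44748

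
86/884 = 43/442=0.10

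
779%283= 213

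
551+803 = 1354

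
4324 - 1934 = 2390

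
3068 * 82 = 251576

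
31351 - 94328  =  -62977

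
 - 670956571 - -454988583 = - 215967988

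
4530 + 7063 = 11593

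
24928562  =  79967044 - 55038482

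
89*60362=5372218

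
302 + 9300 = 9602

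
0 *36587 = 0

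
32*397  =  12704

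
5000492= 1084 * 4613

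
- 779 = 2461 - 3240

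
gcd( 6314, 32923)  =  451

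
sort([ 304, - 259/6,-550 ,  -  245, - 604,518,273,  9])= [-604, - 550, - 245, - 259/6  ,  9,  273,304, 518]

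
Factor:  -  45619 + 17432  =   -28187 = -71^1*397^1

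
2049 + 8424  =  10473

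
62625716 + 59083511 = 121709227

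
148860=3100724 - 2951864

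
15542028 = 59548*261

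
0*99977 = 0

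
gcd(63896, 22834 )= 98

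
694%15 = 4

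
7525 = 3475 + 4050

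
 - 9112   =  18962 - 28074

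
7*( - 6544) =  - 45808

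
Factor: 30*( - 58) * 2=- 2^3*3^1*5^1 * 29^1 = - 3480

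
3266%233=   4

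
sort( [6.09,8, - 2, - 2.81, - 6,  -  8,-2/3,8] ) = [ - 8, - 6, - 2.81, - 2, - 2/3,6.09 , 8,8]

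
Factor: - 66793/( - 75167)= 17^1 *3929^1*75167^(- 1 )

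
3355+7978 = 11333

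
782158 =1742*449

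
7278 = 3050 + 4228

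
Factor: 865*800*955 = 660860000 = 2^5*5^4 * 173^1*191^1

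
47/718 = 47/718 = 0.07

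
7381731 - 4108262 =3273469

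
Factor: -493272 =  - 2^3*3^2*13^1*17^1*31^1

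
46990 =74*635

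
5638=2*2819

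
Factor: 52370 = 2^1*5^1*5237^1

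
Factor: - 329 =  - 7^1*47^1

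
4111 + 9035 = 13146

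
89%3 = 2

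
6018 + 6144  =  12162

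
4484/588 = 1121/147 = 7.63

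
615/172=615/172 = 3.58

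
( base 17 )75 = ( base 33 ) 3p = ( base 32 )3s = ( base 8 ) 174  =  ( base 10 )124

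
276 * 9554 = 2636904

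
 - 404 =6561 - 6965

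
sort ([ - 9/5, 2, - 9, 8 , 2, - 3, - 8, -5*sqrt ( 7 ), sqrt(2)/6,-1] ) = [-5*sqrt( 7),- 9,-8, - 3, - 9/5,-1, sqrt( 2)/6 , 2, 2,8]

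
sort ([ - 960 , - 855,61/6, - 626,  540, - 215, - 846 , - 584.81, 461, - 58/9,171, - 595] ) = [-960,-855, - 846,- 626 , - 595, - 584.81, - 215,-58/9 , 61/6,171,461, 540]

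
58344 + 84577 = 142921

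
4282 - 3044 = 1238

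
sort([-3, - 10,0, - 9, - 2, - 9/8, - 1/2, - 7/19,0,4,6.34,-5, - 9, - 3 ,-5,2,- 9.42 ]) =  [ - 10, - 9.42, -9,-9,- 5, - 5, - 3, - 3, - 2, - 9/8, - 1/2,- 7/19,  0, 0,2,4,6.34]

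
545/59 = 9 + 14/59 = 9.24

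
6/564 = 1/94 = 0.01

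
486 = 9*54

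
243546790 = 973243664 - 729696874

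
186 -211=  - 25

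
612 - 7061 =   -  6449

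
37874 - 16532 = 21342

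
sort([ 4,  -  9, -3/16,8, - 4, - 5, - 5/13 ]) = [ - 9, - 5 , - 4, - 5/13, - 3/16,  4, 8]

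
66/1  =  66 = 66.00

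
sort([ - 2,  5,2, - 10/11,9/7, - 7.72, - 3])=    [ - 7.72, - 3,-2, - 10/11,9/7, 2,  5]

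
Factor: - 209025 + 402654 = 193629 = 3^1*19^1*43^1*79^1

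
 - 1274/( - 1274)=1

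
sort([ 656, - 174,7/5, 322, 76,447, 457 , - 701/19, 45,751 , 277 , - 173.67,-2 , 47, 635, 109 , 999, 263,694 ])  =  [ - 174, -173.67,- 701/19, - 2, 7/5  ,  45,  47,76,  109, 263, 277, 322, 447, 457, 635, 656, 694, 751,999 ]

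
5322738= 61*87258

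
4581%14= 3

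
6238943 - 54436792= - 48197849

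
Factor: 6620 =2^2*5^1*331^1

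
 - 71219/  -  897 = 79  +  356/897=79.40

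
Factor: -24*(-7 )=168 = 2^3*3^1*7^1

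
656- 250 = 406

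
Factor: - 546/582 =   -  7^1*13^1*97^( - 1 ) = -91/97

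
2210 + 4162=6372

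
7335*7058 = 51770430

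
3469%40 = 29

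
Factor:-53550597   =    -  3^1*17850199^1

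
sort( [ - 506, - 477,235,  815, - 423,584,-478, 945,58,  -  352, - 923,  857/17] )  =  [ - 923,-506, - 478,  -  477, - 423,-352,857/17,58, 235,584, 815 , 945 ]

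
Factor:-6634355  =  -5^1*7^2*13^1*  2083^1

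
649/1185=649/1185 = 0.55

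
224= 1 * 224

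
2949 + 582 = 3531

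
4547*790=3592130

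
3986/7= 569+3/7 =569.43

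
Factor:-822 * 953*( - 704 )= 551489664 = 2^7*3^1 *11^1*137^1*953^1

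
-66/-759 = 2/23 = 0.09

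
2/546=1/273  =  0.00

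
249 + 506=755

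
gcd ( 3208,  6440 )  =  8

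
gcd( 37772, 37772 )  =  37772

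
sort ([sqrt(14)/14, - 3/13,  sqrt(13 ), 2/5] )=[ - 3/13,sqrt( 14 ) /14, 2/5,sqrt ( 13) ]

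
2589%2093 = 496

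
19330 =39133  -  19803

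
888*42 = 37296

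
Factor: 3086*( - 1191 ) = -3675426 = - 2^1 * 3^1*397^1*1543^1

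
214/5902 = 107/2951 = 0.04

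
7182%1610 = 742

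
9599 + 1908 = 11507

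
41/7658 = 41/7658 = 0.01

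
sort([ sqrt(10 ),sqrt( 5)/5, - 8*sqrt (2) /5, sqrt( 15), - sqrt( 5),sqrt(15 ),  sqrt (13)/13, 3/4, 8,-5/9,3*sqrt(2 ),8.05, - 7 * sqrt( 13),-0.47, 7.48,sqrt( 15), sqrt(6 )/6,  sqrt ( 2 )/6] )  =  [ - 7*sqrt( 13 ), - 8*sqrt (2 )/5, - sqrt( 5 ), - 5/9, - 0.47, sqrt( 2 )/6, sqrt(13 )/13, sqrt(6)/6, sqrt( 5)/5, 3/4,sqrt(10 ),sqrt ( 15),sqrt (15 ),sqrt(15), 3 * sqrt( 2),7.48,8, 8.05] 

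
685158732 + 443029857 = 1128188589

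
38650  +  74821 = 113471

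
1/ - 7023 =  -1/7023 = - 0.00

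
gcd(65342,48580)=2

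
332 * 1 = 332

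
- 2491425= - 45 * 55365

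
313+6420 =6733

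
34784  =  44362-9578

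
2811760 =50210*56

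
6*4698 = 28188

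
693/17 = 40+13/17 = 40.76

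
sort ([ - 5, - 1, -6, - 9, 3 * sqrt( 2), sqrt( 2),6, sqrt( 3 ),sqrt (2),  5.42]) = [  -  9, -6, - 5, - 1, sqrt( 2),sqrt( 2 ),sqrt(3),3*sqrt (2 ),5.42, 6] 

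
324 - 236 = 88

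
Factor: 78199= 11^1*7109^1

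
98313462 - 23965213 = 74348249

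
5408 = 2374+3034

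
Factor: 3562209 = 3^2*7^1*56543^1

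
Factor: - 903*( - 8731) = 3^1*7^1*43^1*8731^1 =7884093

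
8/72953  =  8/72953 = 0.00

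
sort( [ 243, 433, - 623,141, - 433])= [  -  623,  -  433,141,  243, 433]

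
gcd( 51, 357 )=51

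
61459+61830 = 123289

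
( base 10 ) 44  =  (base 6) 112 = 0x2c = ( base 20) 24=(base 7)62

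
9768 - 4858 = 4910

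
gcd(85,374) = 17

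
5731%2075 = 1581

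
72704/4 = 18176 =18176.00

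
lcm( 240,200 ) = 1200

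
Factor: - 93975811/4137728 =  - 2^( - 8)*7^( - 1)*467^1*2309^( - 1 )*201233^1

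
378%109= 51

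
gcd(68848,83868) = 4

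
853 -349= 504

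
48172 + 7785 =55957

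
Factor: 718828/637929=2^2*3^( - 3)*11^1*17^1*31^2*23627^( - 1) 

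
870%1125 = 870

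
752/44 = 17+1/11 = 17.09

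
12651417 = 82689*153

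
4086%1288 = 222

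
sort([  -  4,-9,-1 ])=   [ - 9,  -  4,  -  1]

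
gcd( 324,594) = 54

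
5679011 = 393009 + 5286002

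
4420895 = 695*6361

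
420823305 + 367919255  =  788742560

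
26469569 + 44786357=71255926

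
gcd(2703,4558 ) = 53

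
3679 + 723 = 4402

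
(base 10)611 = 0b1001100011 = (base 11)506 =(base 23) 13D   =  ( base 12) 42b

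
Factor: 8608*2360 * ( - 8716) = - 2^10*5^1*59^1*269^1*2179^1 =- 177064494080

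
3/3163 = 3/3163 = 0.00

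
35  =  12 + 23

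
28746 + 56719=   85465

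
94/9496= 47/4748 = 0.01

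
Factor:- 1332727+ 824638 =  - 508089 = - 3^1*257^1*659^1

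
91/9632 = 13/1376 = 0.01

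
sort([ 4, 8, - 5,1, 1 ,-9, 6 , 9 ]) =[-9, - 5, 1,1, 4, 6,8, 9 ]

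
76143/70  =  1087 + 53/70 = 1087.76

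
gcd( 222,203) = 1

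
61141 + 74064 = 135205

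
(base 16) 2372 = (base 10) 9074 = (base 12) 5302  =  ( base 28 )bg2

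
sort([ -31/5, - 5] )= [ - 31/5,-5 ] 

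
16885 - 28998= - 12113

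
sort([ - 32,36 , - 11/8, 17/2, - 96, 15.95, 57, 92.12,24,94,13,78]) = [ - 96,-32, - 11/8, 17/2,13, 15.95,24,36,57,78, 92.12, 94] 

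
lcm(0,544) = 0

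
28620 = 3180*9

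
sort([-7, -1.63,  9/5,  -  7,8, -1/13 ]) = [-7, - 7,  -  1.63, -1/13, 9/5, 8]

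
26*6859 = 178334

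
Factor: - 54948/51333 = -76/71 = - 2^2*19^1*71^( - 1)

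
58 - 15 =43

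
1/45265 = 1/45265 = 0.00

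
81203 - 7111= 74092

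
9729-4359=5370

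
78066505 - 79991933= - 1925428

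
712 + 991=1703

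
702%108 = 54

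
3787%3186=601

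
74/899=74/899 = 0.08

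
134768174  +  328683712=463451886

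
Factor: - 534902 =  - 2^1*267451^1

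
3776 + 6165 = 9941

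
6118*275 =1682450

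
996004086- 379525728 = 616478358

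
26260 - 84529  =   - 58269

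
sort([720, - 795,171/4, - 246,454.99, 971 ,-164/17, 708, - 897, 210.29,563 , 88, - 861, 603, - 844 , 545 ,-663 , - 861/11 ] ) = [- 897,-861,  -  844,-795,-663 ,-246, - 861/11, - 164/17, 171/4 , 88, 210.29,454.99,545,563,  603, 708,720, 971 ] 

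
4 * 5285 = 21140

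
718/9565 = 718/9565=0.08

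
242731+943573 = 1186304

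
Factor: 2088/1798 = 36/31 = 2^2*3^2*31^(-1) 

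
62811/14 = 4486 + 1/2 = 4486.50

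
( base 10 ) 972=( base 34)sk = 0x3CC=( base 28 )16K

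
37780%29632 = 8148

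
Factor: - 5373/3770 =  - 2^(- 1)*3^3*5^( - 1)*13^(-1 )*29^ (- 1 ) *199^1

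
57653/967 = 57653/967 =59.62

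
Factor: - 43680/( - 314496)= 2^ ( - 2 )*3^( - 2) * 5^1=5/36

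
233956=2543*92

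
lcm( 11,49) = 539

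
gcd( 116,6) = 2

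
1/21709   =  1/21709 = 0.00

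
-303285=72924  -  376209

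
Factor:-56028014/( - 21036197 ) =8004002/3005171= 2^1*13^ ( - 1) * 31^(  -  1)*7457^ (-1 )*4002001^1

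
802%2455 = 802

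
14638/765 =14638/765 =19.13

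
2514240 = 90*27936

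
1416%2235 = 1416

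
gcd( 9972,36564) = 3324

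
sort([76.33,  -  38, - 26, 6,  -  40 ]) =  [ - 40, - 38, - 26 , 6, 76.33]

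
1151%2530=1151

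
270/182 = 1 + 44/91 = 1.48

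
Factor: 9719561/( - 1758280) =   -  2^(-3 )*5^( - 1)*113^( - 1 ) * 389^( - 1)*1129^1 * 8609^1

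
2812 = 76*37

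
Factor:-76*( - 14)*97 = 2^3 * 7^1 * 19^1*97^1 =103208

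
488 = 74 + 414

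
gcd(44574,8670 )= 102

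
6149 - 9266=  - 3117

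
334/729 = 334/729 = 0.46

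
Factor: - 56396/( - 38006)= 46/31=2^1*23^1*31^( - 1)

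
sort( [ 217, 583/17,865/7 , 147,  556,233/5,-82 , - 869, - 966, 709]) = [ - 966, - 869, -82,583/17,233/5, 865/7,147,  217, 556, 709 ]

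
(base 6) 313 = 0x75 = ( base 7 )225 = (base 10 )117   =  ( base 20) 5h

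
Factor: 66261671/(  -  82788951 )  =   - 9465953/11826993 = - 3^( - 1)*7^1*1352279^1*3942331^( - 1)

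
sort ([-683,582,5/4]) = [ - 683,  5/4  ,  582]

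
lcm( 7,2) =14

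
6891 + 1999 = 8890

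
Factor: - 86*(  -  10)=860 = 2^2*5^1*43^1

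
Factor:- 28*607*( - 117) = 2^2*3^2*7^1*13^1*607^1 = 1988532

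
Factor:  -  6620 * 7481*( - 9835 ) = 2^2*5^2*7^1*281^1*331^1*7481^1 =487070703700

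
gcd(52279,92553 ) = 1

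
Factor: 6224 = 2^4*389^1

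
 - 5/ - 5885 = 1/1177 = 0.00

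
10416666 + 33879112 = 44295778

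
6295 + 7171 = 13466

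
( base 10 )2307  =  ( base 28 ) 2qb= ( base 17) 7gc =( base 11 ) 1808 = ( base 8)4403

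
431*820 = 353420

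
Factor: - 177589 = -177589^1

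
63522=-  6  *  (-10587) 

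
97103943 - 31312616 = 65791327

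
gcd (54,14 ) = 2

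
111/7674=37/2558= 0.01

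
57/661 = 57/661=   0.09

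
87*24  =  2088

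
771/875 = 771/875 = 0.88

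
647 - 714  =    -  67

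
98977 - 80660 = 18317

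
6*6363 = 38178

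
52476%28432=24044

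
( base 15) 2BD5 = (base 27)cp2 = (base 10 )9425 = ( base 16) 24D1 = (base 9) 13832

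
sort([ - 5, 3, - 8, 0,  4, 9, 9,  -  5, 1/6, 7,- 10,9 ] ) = [  -  10, - 8,- 5,-5,0, 1/6 , 3, 4, 7, 9, 9 , 9]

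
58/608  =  29/304 = 0.10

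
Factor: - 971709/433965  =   - 5^( - 1)*7^( - 1)* 4133^(-1)*323903^1 = - 323903/144655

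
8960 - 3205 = 5755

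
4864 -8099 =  - 3235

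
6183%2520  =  1143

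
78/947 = 78/947 = 0.08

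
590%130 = 70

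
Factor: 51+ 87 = 138=2^1*3^1 * 23^1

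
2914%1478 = 1436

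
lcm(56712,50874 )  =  3459432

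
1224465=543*2255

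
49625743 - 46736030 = 2889713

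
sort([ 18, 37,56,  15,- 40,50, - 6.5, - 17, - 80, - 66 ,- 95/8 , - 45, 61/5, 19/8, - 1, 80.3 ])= [  -  80,-66, - 45, - 40, - 17, - 95/8, - 6.5 , - 1, 19/8 , 61/5, 15, 18, 37, 50,56,80.3] 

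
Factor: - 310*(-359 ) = 111290=2^1  *  5^1*31^1*359^1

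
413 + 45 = 458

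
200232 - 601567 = -401335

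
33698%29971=3727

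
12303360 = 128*96120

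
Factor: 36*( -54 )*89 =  - 2^3*3^5*89^1 = -173016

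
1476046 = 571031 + 905015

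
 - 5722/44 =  - 131+21/22  =  - 130.05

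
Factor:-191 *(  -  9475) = 5^2* 191^1* 379^1 = 1809725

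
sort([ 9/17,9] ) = [ 9/17, 9 ] 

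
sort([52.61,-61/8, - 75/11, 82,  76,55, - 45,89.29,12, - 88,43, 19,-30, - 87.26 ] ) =[ - 88, - 87.26,-45,  -  30, - 61/8, -75/11,12 , 19, 43, 52.61,55,76,82,89.29]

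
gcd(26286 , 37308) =6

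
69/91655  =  3/3985 =0.00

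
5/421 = 5/421 = 0.01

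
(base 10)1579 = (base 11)1206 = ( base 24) 2hj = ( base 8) 3053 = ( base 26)28j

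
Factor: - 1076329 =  - 1076329^1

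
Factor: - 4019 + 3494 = -525 = -3^1*5^2*7^1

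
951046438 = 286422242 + 664624196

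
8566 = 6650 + 1916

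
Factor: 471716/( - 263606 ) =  - 34/19 = - 2^1*17^1*19^( - 1 ) 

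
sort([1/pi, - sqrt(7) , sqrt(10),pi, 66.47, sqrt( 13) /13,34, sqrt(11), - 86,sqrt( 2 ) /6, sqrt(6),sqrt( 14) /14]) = [-86,  -  sqrt (7 ), sqrt(2) /6, sqrt(14 )/14, sqrt(13 ) /13, 1/pi,  sqrt(6 ),pi,sqrt( 10), sqrt (11), 34, 66.47 ]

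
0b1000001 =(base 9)72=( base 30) 25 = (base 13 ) 50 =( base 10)65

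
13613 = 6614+6999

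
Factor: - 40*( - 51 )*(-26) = - 2^4*3^1*5^1*13^1*17^1 = -  53040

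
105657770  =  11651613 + 94006157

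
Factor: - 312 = - 2^3*3^1*13^1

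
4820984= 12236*394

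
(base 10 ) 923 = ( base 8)1633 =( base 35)qd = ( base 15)418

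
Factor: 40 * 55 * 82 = 2^4*5^2*11^1 * 41^1=180400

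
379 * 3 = 1137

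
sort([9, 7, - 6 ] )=[ - 6,7, 9]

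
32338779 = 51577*627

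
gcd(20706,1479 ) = 1479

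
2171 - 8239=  - 6068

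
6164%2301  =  1562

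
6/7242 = 1/1207=0.00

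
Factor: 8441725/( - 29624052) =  - 2^( - 2) * 3^ ( - 1)*5^2*79^ ( - 1)*31249^( - 1 )*337669^1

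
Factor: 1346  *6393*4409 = 2^1*3^1*673^1 * 2131^1*4409^1 = 37939348002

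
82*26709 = 2190138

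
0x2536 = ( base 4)2110312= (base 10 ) 9526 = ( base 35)7r6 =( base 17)1FG6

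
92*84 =7728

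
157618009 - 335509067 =  -  177891058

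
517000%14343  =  652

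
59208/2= 29604 = 29604.00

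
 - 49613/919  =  -49613/919 = - 53.99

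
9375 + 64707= 74082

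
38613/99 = 390+1/33 =390.03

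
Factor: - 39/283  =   - 3^1*13^1 * 283^(- 1 ) 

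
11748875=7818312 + 3930563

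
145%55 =35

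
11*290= 3190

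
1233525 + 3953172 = 5186697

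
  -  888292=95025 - 983317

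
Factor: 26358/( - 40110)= - 5^( - 1) * 7^(- 1 ) *23^1= - 23/35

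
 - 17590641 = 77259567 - 94850208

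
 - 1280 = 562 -1842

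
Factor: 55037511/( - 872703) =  - 6115279/96967  =  - 13^( - 1)*89^1*7459^(  -  1)*68711^1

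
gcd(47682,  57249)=9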